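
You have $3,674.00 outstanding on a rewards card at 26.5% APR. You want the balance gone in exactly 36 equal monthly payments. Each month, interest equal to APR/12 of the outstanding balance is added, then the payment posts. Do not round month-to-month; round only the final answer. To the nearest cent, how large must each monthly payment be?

$149.01

Monthly rate r = 26.5%/12 = 2.20833% = 0.0220833.
Level-payment amortization: P = B₀·r / (1 − (1+r)^(−n)) = 3674.00·0.0220833 / (1 − 1.02208^(−36)).
Denominator 1 − (1+r)^(−36) = 0.544495191.
P = 81.1342 / 0.544495191 ≈ 149.01.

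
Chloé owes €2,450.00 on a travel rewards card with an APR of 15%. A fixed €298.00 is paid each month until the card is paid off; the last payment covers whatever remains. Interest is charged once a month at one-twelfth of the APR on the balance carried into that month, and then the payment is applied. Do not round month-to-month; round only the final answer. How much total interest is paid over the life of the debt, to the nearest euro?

Monthly rate r = 15%/12 = 1.25% = 0.0125.
Payoff takes n = ⌈−ln(1 − rB₀/P)/ln(1+r)⌉ = ⌈8.729⌉ = 9 payments; the last is €217.73.
Total paid = 8·€298.00 + €217.73 = €2,601.73.
Total interest = total paid − principal = €2,601.73 − €2,450.00 = €151.73.

€152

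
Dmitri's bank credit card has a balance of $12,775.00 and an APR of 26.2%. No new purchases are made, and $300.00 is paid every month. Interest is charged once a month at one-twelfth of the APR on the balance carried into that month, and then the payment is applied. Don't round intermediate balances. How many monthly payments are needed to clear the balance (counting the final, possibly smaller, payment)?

Monthly rate r = 26.2%/12 = 2.18333% = 0.0218333.
Recurrence: B ← B·(1+r) − $300.00.
Month 1: interest $278.92; balance after payment $12,753.92.
Month 2: interest $278.46; balance after payment $12,732.38.
Closed form: n = −ln(1 − rB₀/P)/ln(1+r) = −ln(0.070264)/ln(1.02183) ≈ 122.949, so the balance reaches zero during payment 123.

123 payments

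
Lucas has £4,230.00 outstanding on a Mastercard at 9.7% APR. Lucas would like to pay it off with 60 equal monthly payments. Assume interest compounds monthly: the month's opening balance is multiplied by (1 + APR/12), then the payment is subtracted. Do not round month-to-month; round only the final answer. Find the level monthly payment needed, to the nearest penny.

Monthly rate r = 9.7%/12 = 0.808333% = 0.00808333.
Level-payment amortization: P = B₀·r / (1 − (1+r)^(−n)) = 4230.00·0.00808333 / (1 − 1.00808^(−60)).
Denominator 1 − (1+r)^(−60) = 0.383101202.
P = 34.1925 / 0.383101202 ≈ 89.25.

£89.25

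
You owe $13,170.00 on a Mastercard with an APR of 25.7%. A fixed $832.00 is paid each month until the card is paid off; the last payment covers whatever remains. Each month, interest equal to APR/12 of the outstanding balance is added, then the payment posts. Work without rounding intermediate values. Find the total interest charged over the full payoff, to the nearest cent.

Monthly rate r = 25.7%/12 = 2.14167% = 0.0214167.
Payoff takes n = ⌈−ln(1 − rB₀/P)/ln(1+r)⌉ = ⌈19.538⌉ = 20 payments; the last is $449.72.
Total paid = 19·$832.00 + $449.72 = $16,257.72.
Total interest = total paid − principal = $16,257.72 − $13,170.00 = $3,087.72.

$3,087.72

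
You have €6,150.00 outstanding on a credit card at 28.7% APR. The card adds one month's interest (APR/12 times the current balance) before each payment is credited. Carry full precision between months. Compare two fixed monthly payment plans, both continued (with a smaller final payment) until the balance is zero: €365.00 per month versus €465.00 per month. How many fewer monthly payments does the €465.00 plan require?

Monthly rate r = 28.7%/12 = 2.39167% = 0.0239167.
At €365.00/mo: n = ⌈−ln(1 − rB₀/P)/ln(1+r)⌉ = 22 payments (last €301.24); total interest = total paid − €6,150.00 = €1,816.24.
At €465.00/mo: 17 payments (last €41.74); total interest €1,331.74.
Payments saved = 22 − 17 = 5.

5 fewer payments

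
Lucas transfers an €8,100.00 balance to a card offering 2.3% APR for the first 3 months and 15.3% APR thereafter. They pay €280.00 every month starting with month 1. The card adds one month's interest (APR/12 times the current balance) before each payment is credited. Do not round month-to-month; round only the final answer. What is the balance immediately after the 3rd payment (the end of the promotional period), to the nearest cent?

Promo months 1–3 at r₀ = 2.3%/12 = 0.00191667; months 4+ at r₁ = 15.3%/12 = 0.01275.
After month 3: iterate B ← B·(1+r₀) − €280.00 for 3 months → €7,305.05.

€7,305.05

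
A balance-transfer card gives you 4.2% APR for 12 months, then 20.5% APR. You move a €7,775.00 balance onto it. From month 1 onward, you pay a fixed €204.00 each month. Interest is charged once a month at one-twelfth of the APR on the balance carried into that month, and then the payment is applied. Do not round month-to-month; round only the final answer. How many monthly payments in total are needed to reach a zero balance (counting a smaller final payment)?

50 payments

Promo months 1–12 at r₀ = 4.2%/12 = 0.0035; months 13+ at r₁ = 20.5%/12 = 0.0170833.
After month 12: iterate B ← B·(1+r₀) − €204.00 for 12 months → €5,612.23.
Then at r₁ with €204.00/mo: n₂ = −ln(1 − r₁·B/P)/ln(1+r₁) ≈ 37.48 → 38 more payments.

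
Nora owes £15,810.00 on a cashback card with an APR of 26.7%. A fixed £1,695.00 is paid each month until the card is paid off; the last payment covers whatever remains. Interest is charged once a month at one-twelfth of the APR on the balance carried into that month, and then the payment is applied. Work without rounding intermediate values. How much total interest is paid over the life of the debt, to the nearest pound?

Monthly rate r = 26.7%/12 = 2.225% = 0.02225.
Payoff takes n = ⌈−ln(1 − rB₀/P)/ln(1+r)⌉ = ⌈10.570⌉ = 11 payments; the last is £970.96.
Total paid = 10·£1,695.00 + £970.96 = £17,920.96.
Total interest = total paid − principal = £17,920.96 − £15,810.00 = £2,110.96.

£2,111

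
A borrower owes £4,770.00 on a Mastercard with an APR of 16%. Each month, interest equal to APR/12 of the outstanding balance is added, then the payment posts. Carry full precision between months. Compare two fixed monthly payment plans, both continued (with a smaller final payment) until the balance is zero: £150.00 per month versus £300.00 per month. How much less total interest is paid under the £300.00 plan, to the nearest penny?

Monthly rate r = 16%/12 = 1.33333% = 0.0133333.
At £150.00/mo: n = ⌈−ln(1 − rB₀/P)/ln(1+r)⌉ = 42 payments (last £97.54); total interest = total paid − £4,770.00 = £1,477.54.
At £300.00/mo: 18 payments (last £296.47); total interest £626.47.
Interest saved = £1,477.54 − £626.47 = £851.07.

£851.07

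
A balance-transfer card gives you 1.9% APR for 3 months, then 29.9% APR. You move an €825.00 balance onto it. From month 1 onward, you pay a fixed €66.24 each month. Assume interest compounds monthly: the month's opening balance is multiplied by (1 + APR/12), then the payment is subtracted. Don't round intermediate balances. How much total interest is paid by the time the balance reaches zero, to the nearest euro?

€102

Promo months 1–3 at r₀ = 1.9%/12 = 0.00158333; months 4+ at r₁ = 29.9%/12 = 0.0249167.
After month 3: iterate B ← B·(1+r₀) − €66.24 for 3 months → €629.89.
Then at r₁ with €66.24/mo: n₂ = −ln(1 − r₁·B/P)/ln(1+r₁) ≈ 10.99 → 11 more payments.
Total paid = 13·€66.24 + €65.42 = €926.54; interest = €926.54 − €825.00 = €101.54.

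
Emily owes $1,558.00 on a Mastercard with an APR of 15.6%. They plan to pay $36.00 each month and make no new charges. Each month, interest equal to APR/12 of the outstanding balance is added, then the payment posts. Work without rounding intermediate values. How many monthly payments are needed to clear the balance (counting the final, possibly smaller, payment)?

Monthly rate r = 15.6%/12 = 1.3% = 0.013.
Recurrence: B ← B·(1+r) − $36.00.
Month 1: interest $20.25; balance after payment $1,542.25.
Month 2: interest $20.05; balance after payment $1,526.30.
Closed form: n = −ln(1 − rB₀/P)/ln(1+r) = −ln(0.43739)/ln(1.013) ≈ 64.023, so the balance reaches zero during payment 65.

65 months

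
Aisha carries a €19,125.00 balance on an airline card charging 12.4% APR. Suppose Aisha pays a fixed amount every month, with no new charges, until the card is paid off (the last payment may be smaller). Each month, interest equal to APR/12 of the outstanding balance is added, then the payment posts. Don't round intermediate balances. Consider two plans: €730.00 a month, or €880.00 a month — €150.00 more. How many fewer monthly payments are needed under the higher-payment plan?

6 fewer payments

Monthly rate r = 12.4%/12 = 1.03333% = 0.0103333.
At €730.00/mo: n = ⌈−ln(1 − rB₀/P)/ln(1+r)⌉ = 31 payments (last €518.23); total interest = total paid − €19,125.00 = €3,293.23.
At €880.00/mo: 25 payments (last €652.73); total interest €2,647.73.
Payments saved = 31 − 25 = 6.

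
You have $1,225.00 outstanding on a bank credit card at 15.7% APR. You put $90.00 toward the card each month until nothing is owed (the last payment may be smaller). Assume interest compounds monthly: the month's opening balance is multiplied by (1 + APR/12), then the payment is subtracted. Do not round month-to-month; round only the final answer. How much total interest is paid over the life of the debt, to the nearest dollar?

$133

Monthly rate r = 15.7%/12 = 1.30833% = 0.0130833.
Payoff takes n = ⌈−ln(1 − rB₀/P)/ln(1+r)⌉ = ⌈15.087⌉ = 16 payments; the last is $7.89.
Total paid = 15·$90.00 + $7.89 = $1,357.89.
Total interest = total paid − principal = $1,357.89 − $1,225.00 = $132.89.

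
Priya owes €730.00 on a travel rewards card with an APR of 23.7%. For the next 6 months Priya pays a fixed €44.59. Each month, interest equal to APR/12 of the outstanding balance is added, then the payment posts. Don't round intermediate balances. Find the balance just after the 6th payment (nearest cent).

€539.79

Monthly rate r = 23.7%/12 = 1.975% = 0.01975.
Each month: B ← B·(1+r) − €44.59.
Month 1: interest €14.42; balance after payment €699.83.
Month 2: interest €13.82; balance after payment €669.06.
Month 3: interest €13.21; balance after payment €637.68.
Month 4: interest €12.59; balance after payment €605.69.
Month 5: interest €11.96; balance after payment €573.06.
Month 6: interest €11.32; balance after payment €539.79.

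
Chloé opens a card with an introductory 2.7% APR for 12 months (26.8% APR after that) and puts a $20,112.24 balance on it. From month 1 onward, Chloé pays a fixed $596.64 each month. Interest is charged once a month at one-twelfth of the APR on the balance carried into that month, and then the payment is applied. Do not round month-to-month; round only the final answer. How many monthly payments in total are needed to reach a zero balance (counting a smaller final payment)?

Promo months 1–12 at r₀ = 2.7%/12 = 0.00225; months 13+ at r₁ = 26.8%/12 = 0.0223333.
After month 12: iterate B ← B·(1+r₀) − $596.64 for 12 months → $13,413.09.
Then at r₁ with $596.64/mo: n₂ = −ln(1 − r₁·B/P)/ln(1+r₁) ≈ 31.57 → 32 more payments.

44 payments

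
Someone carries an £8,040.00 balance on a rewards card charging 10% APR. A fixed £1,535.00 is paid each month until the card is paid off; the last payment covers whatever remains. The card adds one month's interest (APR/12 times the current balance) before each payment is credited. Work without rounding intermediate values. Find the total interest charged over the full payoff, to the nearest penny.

£216.45

Monthly rate r = 10%/12 = 0.833333% = 0.00833333.
Payoff takes n = ⌈−ln(1 − rB₀/P)/ln(1+r)⌉ = ⌈5.378⌉ = 6 payments; the last is £581.45.
Total paid = 5·£1,535.00 + £581.45 = £8,256.45.
Total interest = total paid − principal = £8,256.45 − £8,040.00 = £216.45.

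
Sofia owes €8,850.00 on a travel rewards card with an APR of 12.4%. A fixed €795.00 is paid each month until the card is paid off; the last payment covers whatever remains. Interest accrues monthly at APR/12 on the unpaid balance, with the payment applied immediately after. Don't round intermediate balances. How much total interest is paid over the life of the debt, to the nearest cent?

€600.66

Monthly rate r = 12.4%/12 = 1.03333% = 0.0103333.
Payoff takes n = ⌈−ln(1 − rB₀/P)/ln(1+r)⌉ = ⌈11.887⌉ = 12 payments; the last is €705.66.
Total paid = 11·€795.00 + €705.66 = €9,450.66.
Total interest = total paid − principal = €9,450.66 − €8,850.00 = €600.66.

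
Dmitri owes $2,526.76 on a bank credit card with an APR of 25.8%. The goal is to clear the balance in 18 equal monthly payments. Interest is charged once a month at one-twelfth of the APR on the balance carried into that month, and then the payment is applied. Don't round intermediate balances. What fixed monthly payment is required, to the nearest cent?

$170.77

Monthly rate r = 25.8%/12 = 2.15% = 0.0215.
Level-payment amortization: P = B₀·r / (1 − (1+r)^(−n)) = 2526.76·0.0215 / (1 − 1.0215^(−18)).
Denominator 1 − (1+r)^(−18) = 0.318117849.
P = 54.3253 / 0.318117849 ≈ 170.77.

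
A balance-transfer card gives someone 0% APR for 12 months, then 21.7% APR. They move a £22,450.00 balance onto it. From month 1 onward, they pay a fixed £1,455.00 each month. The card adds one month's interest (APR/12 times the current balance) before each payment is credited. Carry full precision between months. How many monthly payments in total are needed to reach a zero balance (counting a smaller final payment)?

16 payments

Promo months 1–12 at r₀ = 0%/12 = 0; months 13+ at r₁ = 21.7%/12 = 0.0180833.
After month 12 (no interest yet): B = £22,450.00 − 12·£1,455.00 = £4,990.00.
Then at r₁ with £1,455.00/mo: n₂ = −ln(1 − r₁·B/P)/ln(1+r₁) ≈ 3.57 → 4 more payments.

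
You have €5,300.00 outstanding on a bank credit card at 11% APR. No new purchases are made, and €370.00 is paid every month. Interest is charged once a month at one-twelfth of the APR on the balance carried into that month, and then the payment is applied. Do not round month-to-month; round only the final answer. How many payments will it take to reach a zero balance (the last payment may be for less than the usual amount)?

Monthly rate r = 11%/12 = 0.916667% = 0.00916667.
Recurrence: B ← B·(1+r) − €370.00.
Month 1: interest €48.58; balance after payment €4,978.58.
Month 2: interest €45.64; balance after payment €4,654.22.
Closed form: n = −ln(1 − rB₀/P)/ln(1+r) = −ln(0.86869)/ln(1.00917) ≈ 15.426, so the balance reaches zero during payment 16.

16 payments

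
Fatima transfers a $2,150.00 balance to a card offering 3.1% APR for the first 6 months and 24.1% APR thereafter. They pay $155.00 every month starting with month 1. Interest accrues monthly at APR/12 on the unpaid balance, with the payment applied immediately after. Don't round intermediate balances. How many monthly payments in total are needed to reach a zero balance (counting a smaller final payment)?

Promo months 1–6 at r₀ = 3.1%/12 = 0.00258333; months 7+ at r₁ = 24.1%/12 = 0.0200833.
After month 6: iterate B ← B·(1+r₀) − $155.00 for 6 months → $1,247.51.
Then at r₁ with $155.00/mo: n₂ = −ln(1 − r₁·B/P)/ln(1+r₁) ≈ 8.87 → 9 more payments.

15 payments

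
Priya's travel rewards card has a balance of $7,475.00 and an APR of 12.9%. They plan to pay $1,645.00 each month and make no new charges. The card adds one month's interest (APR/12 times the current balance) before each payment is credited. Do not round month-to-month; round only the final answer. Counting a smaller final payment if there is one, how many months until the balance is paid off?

Monthly rate r = 12.9%/12 = 1.075% = 0.01075.
Recurrence: B ← B·(1+r) − $1,645.00.
Month 1: interest $80.36; balance after payment $5,910.36.
Month 2: interest $63.54; balance after payment $4,328.89.
Month 3: interest $46.54; balance after payment $2,730.43.
Month 4: interest $29.35; balance after payment $1,114.78.
Month 5: interest $11.98; balance after payment $0.00.

5 payments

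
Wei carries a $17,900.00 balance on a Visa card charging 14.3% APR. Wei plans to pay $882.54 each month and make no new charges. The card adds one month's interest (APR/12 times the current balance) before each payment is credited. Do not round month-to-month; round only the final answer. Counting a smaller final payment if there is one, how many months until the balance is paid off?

24 months

Monthly rate r = 14.3%/12 = 1.19167% = 0.0119167.
Recurrence: B ← B·(1+r) − $882.54.
Month 1: interest $213.31; balance after payment $17,230.77.
Month 2: interest $205.33; balance after payment $16,553.56.
Closed form: n = −ln(1 − rB₀/P)/ln(1+r) = −ln(0.7583)/ln(1.01192) ≈ 23.355, so the balance reaches zero during payment 24.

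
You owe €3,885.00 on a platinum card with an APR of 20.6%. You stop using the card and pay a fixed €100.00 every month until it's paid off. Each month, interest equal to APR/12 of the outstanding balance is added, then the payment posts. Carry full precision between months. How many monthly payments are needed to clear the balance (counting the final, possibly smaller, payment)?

65 months

Monthly rate r = 20.6%/12 = 1.71667% = 0.0171667.
Recurrence: B ← B·(1+r) − €100.00.
Month 1: interest €66.69; balance after payment €3,851.69.
Month 2: interest €66.12; balance after payment €3,817.81.
Closed form: n = −ln(1 − rB₀/P)/ln(1+r) = −ln(0.33308)/ln(1.01717) ≈ 64.590, so the balance reaches zero during payment 65.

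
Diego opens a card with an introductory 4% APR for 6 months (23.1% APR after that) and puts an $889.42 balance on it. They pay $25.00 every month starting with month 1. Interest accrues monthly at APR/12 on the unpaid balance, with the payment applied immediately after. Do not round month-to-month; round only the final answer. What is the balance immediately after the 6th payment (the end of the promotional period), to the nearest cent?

Promo months 1–6 at r₀ = 4%/12 = 0.00333333; months 7+ at r₁ = 23.1%/12 = 0.01925.
After month 6: iterate B ← B·(1+r₀) − $25.00 for 6 months → $756.10.

$756.10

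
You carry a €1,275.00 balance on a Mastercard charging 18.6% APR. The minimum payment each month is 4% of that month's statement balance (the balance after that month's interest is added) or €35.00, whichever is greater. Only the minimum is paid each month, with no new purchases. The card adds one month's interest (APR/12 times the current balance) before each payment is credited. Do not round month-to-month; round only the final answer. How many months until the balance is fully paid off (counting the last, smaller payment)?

47 months

Monthly rate r = 18.6%/12 = 1.55% = 0.0155.
While 4% of the post-interest balance exceeds €35.00, each month B ← (B·(1+r))·(1 − 0.04), i.e. B shrinks by the factor (1+r)·0.96 = 0.97488.
This holds for months 1–16. Entering month 17 the balance is €848.65; 4% of the post-interest balance is now below €35.00, so the flat €35.00 minimum applies from here.
From month 17 a fixed €35.00 at rate r clears €848.65 in 31 more payments. Total: 16 + 31 = 47 months.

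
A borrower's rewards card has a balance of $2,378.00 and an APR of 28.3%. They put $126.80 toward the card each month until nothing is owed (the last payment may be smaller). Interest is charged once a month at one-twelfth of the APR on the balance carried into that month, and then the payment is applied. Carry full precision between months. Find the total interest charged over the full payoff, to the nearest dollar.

Monthly rate r = 28.3%/12 = 2.35833% = 0.0235833.
Payoff takes n = ⌈−ln(1 − rB₀/P)/ln(1+r)⌉ = ⌈25.050⌉ = 26 payments; the last is $6.38.
Total paid = 25·$126.80 + $6.38 = $3,176.38.
Total interest = total paid − principal = $3,176.38 − $2,378.00 = $798.38.

$798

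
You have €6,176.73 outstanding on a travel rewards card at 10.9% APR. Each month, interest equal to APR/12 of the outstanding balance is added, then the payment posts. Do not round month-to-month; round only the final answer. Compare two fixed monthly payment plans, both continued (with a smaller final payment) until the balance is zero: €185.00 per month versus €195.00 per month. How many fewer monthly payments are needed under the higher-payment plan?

Monthly rate r = 10.9%/12 = 0.908333% = 0.00908333.
At €185.00/mo: n = ⌈−ln(1 − rB₀/P)/ln(1+r)⌉ = 40 payments (last €178.21); total interest = total paid − €6,176.73 = €1,216.48.
At €195.00/mo: 38 payments (last €101.95); total interest €1,140.22.
Payments saved = 40 − 38 = 2.

2 fewer payments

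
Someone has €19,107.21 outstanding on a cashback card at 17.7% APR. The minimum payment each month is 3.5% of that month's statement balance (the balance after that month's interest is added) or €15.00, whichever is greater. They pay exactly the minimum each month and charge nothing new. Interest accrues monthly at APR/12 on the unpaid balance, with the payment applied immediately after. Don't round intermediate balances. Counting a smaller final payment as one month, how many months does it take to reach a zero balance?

219 months

Monthly rate r = 17.7%/12 = 1.475% = 0.01475.
While 3.5% of the post-interest balance exceeds €15.00, each month B ← (B·(1+r))·(1 − 0.035), i.e. B shrinks by the factor (1+r)·0.965 = 0.97923.
This holds for months 1–182. Entering month 183 the balance is €419.29; 3.5% of the post-interest balance is now below €15.00, so the flat €15.00 minimum applies from here.
From month 183 a fixed €15.00 at rate r clears €419.29 in 37 more payments. Total: 182 + 37 = 219 months.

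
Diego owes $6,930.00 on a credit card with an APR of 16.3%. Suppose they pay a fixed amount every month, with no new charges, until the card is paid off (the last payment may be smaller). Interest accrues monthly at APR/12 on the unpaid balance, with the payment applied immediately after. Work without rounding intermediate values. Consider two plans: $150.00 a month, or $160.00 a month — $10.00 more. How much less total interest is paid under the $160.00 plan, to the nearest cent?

$455.31

Monthly rate r = 16.3%/12 = 1.35833% = 0.0135833.
At $150.00/mo: n = ⌈−ln(1 − rB₀/P)/ln(1+r)⌉ = 74 payments (last $30.66); total interest = total paid − $6,930.00 = $4,050.66.
At $160.00/mo: 66 payments (last $125.35); total interest $3,595.35.
Interest saved = $4,050.66 − $3,595.35 = $455.31.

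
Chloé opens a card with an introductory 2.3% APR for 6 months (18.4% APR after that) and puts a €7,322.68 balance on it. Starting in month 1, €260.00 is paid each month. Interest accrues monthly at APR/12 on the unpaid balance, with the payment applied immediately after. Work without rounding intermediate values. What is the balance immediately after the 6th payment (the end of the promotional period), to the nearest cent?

Promo months 1–6 at r₀ = 2.3%/12 = 0.00191667; months 7+ at r₁ = 18.4%/12 = 0.0153333.
After month 6: iterate B ← B·(1+r₀) − €260.00 for 6 months → €5,839.80.

€5,839.80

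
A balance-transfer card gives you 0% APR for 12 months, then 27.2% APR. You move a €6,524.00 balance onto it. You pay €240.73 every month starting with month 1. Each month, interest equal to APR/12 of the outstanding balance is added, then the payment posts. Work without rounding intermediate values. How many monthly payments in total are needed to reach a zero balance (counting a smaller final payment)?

Promo months 1–12 at r₀ = 0%/12 = 0; months 13+ at r₁ = 27.2%/12 = 0.0226667.
After month 12 (no interest yet): B = €6,524.00 − 12·€240.73 = €3,635.24.
Then at r₁ with €240.73/mo: n₂ = −ln(1 − r₁·B/P)/ln(1+r₁) ≈ 18.69 → 19 more payments.

31 payments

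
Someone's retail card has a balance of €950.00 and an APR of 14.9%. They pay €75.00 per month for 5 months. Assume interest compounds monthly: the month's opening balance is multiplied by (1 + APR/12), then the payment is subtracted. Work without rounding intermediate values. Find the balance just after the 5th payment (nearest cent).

€626.03

Monthly rate r = 14.9%/12 = 1.24167% = 0.0124167.
Each month: B ← B·(1+r) − €75.00.
Month 1: interest €11.80; balance after payment €886.80.
Month 2: interest €11.01; balance after payment €822.81.
Month 3: interest €10.22; balance after payment €758.02.
Month 4: interest €9.41; balance after payment €692.44.
Month 5: interest €8.60; balance after payment €626.03.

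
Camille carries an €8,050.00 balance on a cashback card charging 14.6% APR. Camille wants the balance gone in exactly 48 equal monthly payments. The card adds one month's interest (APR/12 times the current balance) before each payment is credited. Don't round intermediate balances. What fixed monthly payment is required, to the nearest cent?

Monthly rate r = 14.6%/12 = 1.21667% = 0.0121667.
Level-payment amortization: P = B₀·r / (1 − (1+r)^(−n)) = 8050.00·0.0121667 / (1 − 1.01217^(−48)).
Denominator 1 − (1+r)^(−48) = 0.44036802.
P = 97.9417 / 0.44036802 ≈ 222.41.

€222.41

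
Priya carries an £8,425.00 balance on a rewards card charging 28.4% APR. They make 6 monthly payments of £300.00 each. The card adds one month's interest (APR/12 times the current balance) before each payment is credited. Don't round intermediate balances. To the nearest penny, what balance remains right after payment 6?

Monthly rate r = 28.4%/12 = 2.36667% = 0.0236667.
Each month: B ← B·(1+r) − £300.00.
Month 1: interest £199.39; balance after payment £8,324.39.
Month 2: interest £197.01; balance after payment £8,221.40.
Month 3: interest £194.57; balance after payment £8,115.98.
Month 4: interest £192.08; balance after payment £8,008.05.
Month 5: interest £189.52; balance after payment £7,897.58.
Month 6: interest £186.91; balance after payment £7,784.49.

£7,784.49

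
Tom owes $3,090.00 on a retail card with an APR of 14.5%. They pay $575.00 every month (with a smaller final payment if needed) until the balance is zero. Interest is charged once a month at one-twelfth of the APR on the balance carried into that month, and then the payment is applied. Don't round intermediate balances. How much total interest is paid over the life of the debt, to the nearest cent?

$124.99

Monthly rate r = 14.5%/12 = 1.20833% = 0.0120833.
Payoff takes n = ⌈−ln(1 − rB₀/P)/ln(1+r)⌉ = ⌈5.590⌉ = 6 payments; the last is $339.99.
Total paid = 5·$575.00 + $339.99 = $3,214.99.
Total interest = total paid − principal = $3,214.99 − $3,090.00 = $124.99.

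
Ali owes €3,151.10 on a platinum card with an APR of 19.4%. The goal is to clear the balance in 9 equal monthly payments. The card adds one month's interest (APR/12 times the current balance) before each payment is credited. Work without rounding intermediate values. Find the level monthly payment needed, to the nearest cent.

Monthly rate r = 19.4%/12 = 1.61667% = 0.0161667.
Level-payment amortization: P = B₀·r / (1 − (1+r)^(−n)) = 3151.10·0.0161667 / (1 − 1.01617^(−9)).
Denominator 1 − (1+r)^(−9) = 0.134403487.
P = 50.9428 / 0.134403487 ≈ 379.03.

€379.03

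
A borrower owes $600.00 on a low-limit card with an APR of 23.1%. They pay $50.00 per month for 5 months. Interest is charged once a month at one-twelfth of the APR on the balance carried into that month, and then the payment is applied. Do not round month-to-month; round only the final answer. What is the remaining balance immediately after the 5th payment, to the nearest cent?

$400.20

Monthly rate r = 23.1%/12 = 1.925% = 0.01925.
Each month: B ← B·(1+r) − $50.00.
Month 1: interest $11.55; balance after payment $561.55.
Month 2: interest $10.81; balance after payment $522.36.
Month 3: interest $10.06; balance after payment $482.42.
Month 4: interest $9.29; balance after payment $441.70.
Month 5: interest $8.50; balance after payment $400.20.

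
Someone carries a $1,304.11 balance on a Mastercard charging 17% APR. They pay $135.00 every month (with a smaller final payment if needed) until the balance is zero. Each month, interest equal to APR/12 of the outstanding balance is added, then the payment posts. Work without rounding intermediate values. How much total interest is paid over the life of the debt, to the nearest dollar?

Monthly rate r = 17%/12 = 1.41667% = 0.0141667.
Payoff takes n = ⌈−ln(1 − rB₀/P)/ln(1+r)⌉ = ⌈10.462⌉ = 11 payments; the last is $62.57.
Total paid = 10·$135.00 + $62.57 = $1,412.57.
Total interest = total paid − principal = $1,412.57 − $1,304.11 = $108.46.

$108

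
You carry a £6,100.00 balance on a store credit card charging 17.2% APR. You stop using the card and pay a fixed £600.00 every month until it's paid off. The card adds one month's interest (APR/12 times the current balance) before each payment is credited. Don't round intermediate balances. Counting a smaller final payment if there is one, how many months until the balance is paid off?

12 payments

Monthly rate r = 17.2%/12 = 1.43333% = 0.0143333.
Recurrence: B ← B·(1+r) − £600.00.
Month 1: interest £87.43; balance after payment £5,587.43.
Month 2: interest £80.09; balance after payment £5,067.52.
Closed form: n = −ln(1 − rB₀/P)/ln(1+r) = −ln(0.85428)/ln(1.01433) ≈ 11.067, so the balance reaches zero during payment 12.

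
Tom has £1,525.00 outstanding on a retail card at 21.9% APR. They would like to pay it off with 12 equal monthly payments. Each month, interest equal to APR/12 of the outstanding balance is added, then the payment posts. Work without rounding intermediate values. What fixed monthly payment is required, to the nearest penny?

Monthly rate r = 21.9%/12 = 1.825% = 0.01825.
Level-payment amortization: P = B₀·r / (1 − (1+r)^(−n)) = 1525.00·0.01825 / (1 − 1.01825^(−12)).
Denominator 1 − (1+r)^(−12) = 0.195090645.
P = 27.8312 / 0.195090645 ≈ 142.66.

£142.66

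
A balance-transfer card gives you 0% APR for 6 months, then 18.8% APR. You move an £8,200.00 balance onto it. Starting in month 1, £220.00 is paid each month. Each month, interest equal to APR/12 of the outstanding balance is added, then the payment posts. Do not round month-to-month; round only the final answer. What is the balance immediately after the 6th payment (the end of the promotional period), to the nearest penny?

Promo months 1–6 at r₀ = 0%/12 = 0; months 7+ at r₁ = 18.8%/12 = 0.0156667.
After month 6 (no interest yet): B = £8,200.00 − 6·£220.00 = £6,880.00.

£6,880.00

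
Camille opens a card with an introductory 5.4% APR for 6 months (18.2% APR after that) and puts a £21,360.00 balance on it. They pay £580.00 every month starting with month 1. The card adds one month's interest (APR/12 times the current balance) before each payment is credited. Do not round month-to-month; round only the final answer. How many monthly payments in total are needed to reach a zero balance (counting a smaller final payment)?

50 payments

Promo months 1–6 at r₀ = 5.4%/12 = 0.0045; months 7+ at r₁ = 18.2%/12 = 0.0151667.
After month 6: iterate B ← B·(1+r₀) − £580.00 for 6 months → £18,423.86.
Then at r₁ with £580.00/mo: n₂ = −ln(1 − r₁·B/P)/ln(1+r₁) ≈ 43.67 → 44 more payments.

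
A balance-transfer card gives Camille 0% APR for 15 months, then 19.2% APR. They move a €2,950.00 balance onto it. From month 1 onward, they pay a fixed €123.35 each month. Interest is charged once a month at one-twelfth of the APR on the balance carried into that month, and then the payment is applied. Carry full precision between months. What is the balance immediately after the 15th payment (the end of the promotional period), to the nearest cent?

Promo months 1–15 at r₀ = 0%/12 = 0; months 16+ at r₁ = 19.2%/12 = 0.016.
After month 15 (no interest yet): B = €2,950.00 − 15·€123.35 = €1,099.75.

€1,099.75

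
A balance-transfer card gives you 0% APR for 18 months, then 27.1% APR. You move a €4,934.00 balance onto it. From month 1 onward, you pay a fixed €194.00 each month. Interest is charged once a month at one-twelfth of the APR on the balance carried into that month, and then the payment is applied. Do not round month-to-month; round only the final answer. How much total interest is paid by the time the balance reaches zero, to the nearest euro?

Promo months 1–18 at r₀ = 0%/12 = 0; months 19+ at r₁ = 27.1%/12 = 0.0225833.
After month 18 (no interest yet): B = €4,934.00 − 18·€194.00 = €1,442.00.
Then at r₁ with €194.00/mo: n₂ = −ln(1 − r₁·B/P)/ln(1+r₁) ≈ 8.23 → 9 more payments.
Total paid = 26·€194.00 + €44.68 = €5,088.68; interest = €5,088.68 − €4,934.00 = €154.68.

€155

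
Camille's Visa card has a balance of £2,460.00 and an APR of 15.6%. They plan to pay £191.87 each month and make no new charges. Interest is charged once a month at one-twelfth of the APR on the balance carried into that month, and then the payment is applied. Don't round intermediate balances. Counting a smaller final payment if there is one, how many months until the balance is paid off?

Monthly rate r = 15.6%/12 = 1.3% = 0.013.
Recurrence: B ← B·(1+r) − £191.87.
Month 1: interest £31.98; balance after payment £2,300.11.
Month 2: interest £29.90; balance after payment £2,138.14.
Closed form: n = −ln(1 − rB₀/P)/ln(1+r) = −ln(0.83332)/ln(1.013) ≈ 14.117, so the balance reaches zero during payment 15.

15 payments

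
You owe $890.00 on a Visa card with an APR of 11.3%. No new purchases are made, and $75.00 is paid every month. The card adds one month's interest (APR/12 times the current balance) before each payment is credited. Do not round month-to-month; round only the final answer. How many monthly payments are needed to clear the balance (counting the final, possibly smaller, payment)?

13 months

Monthly rate r = 11.3%/12 = 0.941667% = 0.00941667.
Recurrence: B ← B·(1+r) − $75.00.
Month 1: interest $8.38; balance after payment $823.38.
Month 2: interest $7.75; balance after payment $756.13.
Closed form: n = −ln(1 − rB₀/P)/ln(1+r) = −ln(0.88826)/ln(1.00942) ≈ 12.643, so the balance reaches zero during payment 13.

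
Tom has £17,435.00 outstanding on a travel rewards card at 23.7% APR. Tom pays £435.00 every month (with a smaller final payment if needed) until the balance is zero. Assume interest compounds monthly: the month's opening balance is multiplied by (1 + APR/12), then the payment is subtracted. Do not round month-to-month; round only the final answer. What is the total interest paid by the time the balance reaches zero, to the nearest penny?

£17,446.69

Monthly rate r = 23.7%/12 = 1.975% = 0.01975.
Payoff takes n = ⌈−ln(1 − rB₀/P)/ln(1+r)⌉ = ⌈80.186⌉ = 81 payments; the last is £81.69.
Total paid = 80·£435.00 + £81.69 = £34,881.69.
Total interest = total paid − principal = £34,881.69 − £17,435.00 = £17,446.69.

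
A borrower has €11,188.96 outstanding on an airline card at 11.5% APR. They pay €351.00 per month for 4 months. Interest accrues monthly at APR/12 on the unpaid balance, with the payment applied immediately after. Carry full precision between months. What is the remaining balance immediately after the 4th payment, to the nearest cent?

€10,199.76

Monthly rate r = 11.5%/12 = 0.958333% = 0.00958333.
Each month: B ← B·(1+r) − €351.00.
Month 1: interest €107.23; balance after payment €10,945.19.
Month 2: interest €104.89; balance after payment €10,699.08.
Month 3: interest €102.53; balance after payment €10,450.61.
Month 4: interest €100.15; balance after payment €10,199.76.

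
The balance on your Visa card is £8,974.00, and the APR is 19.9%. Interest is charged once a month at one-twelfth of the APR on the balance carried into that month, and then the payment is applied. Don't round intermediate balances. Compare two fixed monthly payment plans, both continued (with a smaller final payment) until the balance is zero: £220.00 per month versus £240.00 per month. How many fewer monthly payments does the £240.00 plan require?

Monthly rate r = 19.9%/12 = 1.65833% = 0.0165833.
At £220.00/mo: n = ⌈−ln(1 − rB₀/P)/ln(1+r)⌉ = 69 payments (last £133.93); total interest = total paid − £8,974.00 = £6,119.93.
At £240.00/mo: 59 payments (last £202.29); total interest £5,148.29.
Payments saved = 69 − 59 = 10.

10 fewer payments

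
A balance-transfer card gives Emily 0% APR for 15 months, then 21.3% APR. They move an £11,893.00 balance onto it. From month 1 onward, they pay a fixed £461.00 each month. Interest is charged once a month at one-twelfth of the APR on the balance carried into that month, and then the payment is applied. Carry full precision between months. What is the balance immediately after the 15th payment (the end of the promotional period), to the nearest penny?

£4,978.00

Promo months 1–15 at r₀ = 0%/12 = 0; months 16+ at r₁ = 21.3%/12 = 0.01775.
After month 15 (no interest yet): B = £11,893.00 − 15·£461.00 = £4,978.00.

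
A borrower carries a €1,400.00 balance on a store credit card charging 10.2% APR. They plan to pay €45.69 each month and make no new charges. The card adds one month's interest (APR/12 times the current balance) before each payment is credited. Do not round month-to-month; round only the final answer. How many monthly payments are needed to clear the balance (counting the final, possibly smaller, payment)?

36 payments

Monthly rate r = 10.2%/12 = 0.85% = 0.0085.
Recurrence: B ← B·(1+r) − €45.69.
Month 1: interest €11.90; balance after payment €1,366.21.
Month 2: interest €11.61; balance after payment €1,332.13.
Closed form: n = −ln(1 − rB₀/P)/ln(1+r) = −ln(0.73955)/ln(1.0085) ≈ 35.646, so the balance reaches zero during payment 36.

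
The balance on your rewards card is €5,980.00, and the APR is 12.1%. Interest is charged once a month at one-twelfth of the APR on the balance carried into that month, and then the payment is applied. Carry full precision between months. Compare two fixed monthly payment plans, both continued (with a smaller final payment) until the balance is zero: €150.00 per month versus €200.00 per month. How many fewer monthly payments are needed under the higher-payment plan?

16 fewer payments

Monthly rate r = 12.1%/12 = 1.00833% = 0.0100833.
At €150.00/mo: n = ⌈−ln(1 − rB₀/P)/ln(1+r)⌉ = 52 payments (last €37.09); total interest = total paid − €5,980.00 = €1,707.09.
At €200.00/mo: 36 payments (last €152.86); total interest €1,172.86.
Payments saved = 52 − 36 = 16.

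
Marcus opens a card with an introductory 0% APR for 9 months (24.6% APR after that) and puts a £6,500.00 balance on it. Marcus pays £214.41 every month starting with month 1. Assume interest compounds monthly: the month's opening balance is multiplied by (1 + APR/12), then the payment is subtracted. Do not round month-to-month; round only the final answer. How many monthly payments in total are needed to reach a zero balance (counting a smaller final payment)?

38 payments

Promo months 1–9 at r₀ = 0%/12 = 0; months 10+ at r₁ = 24.6%/12 = 0.0205.
After month 9 (no interest yet): B = £6,500.00 − 9·£214.41 = £4,570.31.
Then at r₁ with £214.41/mo: n₂ = −ln(1 − r₁·B/P)/ln(1+r₁) ≈ 28.31 → 29 more payments.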